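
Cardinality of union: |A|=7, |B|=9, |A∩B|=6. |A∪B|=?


|A ∪ B| = |A| + |B| - |A ∩ B|
= 7 + 9 - 6
= 10

|A ∪ B| = 10


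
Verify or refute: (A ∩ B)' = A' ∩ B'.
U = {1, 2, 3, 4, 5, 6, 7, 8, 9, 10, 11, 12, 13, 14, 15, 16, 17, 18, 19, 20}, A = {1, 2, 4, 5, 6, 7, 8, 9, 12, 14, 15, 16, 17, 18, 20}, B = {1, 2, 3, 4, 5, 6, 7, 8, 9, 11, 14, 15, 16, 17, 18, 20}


LHS: A ∩ B = {1, 2, 4, 5, 6, 7, 8, 9, 14, 15, 16, 17, 18, 20}
(A ∩ B)' = U \ (A ∩ B) = {3, 10, 11, 12, 13, 19}
A' = {3, 10, 11, 13, 19}, B' = {10, 12, 13, 19}
Claimed RHS: A' ∩ B' = {10, 13, 19}
Identity is INVALID: LHS = {3, 10, 11, 12, 13, 19} but the RHS claimed here equals {10, 13, 19}. The correct form is (A ∩ B)' = A' ∪ B'.

Identity is invalid: (A ∩ B)' = {3, 10, 11, 12, 13, 19} but A' ∩ B' = {10, 13, 19}. The correct De Morgan law is (A ∩ B)' = A' ∪ B'.


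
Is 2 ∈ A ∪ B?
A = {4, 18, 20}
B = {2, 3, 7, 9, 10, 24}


A = {4, 18, 20}, B = {2, 3, 7, 9, 10, 24}
A ∪ B = all elements in A or B
A ∪ B = {2, 3, 4, 7, 9, 10, 18, 20, 24}
Checking if 2 ∈ A ∪ B
2 is in A ∪ B → True

2 ∈ A ∪ B


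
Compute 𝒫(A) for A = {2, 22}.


|A| = 2, so |P(A)| = 2^2 = 4
Enumerate subsets by cardinality (0 to 2):
∅, {2}, {22}, {2, 22}

P(A) has 4 subsets: ∅, {2}, {22}, {2, 22}


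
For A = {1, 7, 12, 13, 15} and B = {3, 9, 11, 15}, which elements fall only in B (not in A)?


A = {1, 7, 12, 13, 15}
B = {3, 9, 11, 15}
Region: only in B (not in A)
Elements: {3, 9, 11}

Elements only in B (not in A): {3, 9, 11}


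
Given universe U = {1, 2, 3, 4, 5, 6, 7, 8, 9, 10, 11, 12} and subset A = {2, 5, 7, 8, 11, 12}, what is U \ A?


Aᶜ = U \ A = elements in U but not in A
U = {1, 2, 3, 4, 5, 6, 7, 8, 9, 10, 11, 12}
A = {2, 5, 7, 8, 11, 12}
Aᶜ = {1, 3, 4, 6, 9, 10}

Aᶜ = {1, 3, 4, 6, 9, 10}


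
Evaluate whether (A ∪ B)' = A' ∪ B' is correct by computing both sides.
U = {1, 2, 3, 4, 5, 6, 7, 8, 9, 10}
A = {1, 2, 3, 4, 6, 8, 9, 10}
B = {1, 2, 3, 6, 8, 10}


LHS: A ∪ B = {1, 2, 3, 4, 6, 8, 9, 10}
(A ∪ B)' = U \ (A ∪ B) = {5, 7}
A' = {5, 7}, B' = {4, 5, 7, 9}
Claimed RHS: A' ∪ B' = {4, 5, 7, 9}
Identity is INVALID: LHS = {5, 7} but the RHS claimed here equals {4, 5, 7, 9}. The correct form is (A ∪ B)' = A' ∩ B'.

Identity is invalid: (A ∪ B)' = {5, 7} but A' ∪ B' = {4, 5, 7, 9}. The correct De Morgan law is (A ∪ B)' = A' ∩ B'.


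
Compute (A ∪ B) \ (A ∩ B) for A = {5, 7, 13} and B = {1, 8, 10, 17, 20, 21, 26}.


A △ B = (A \ B) ∪ (B \ A) = elements in exactly one of A or B
A \ B = {5, 7, 13}
B \ A = {1, 8, 10, 17, 20, 21, 26}
A △ B = {1, 5, 7, 8, 10, 13, 17, 20, 21, 26}

A △ B = {1, 5, 7, 8, 10, 13, 17, 20, 21, 26}


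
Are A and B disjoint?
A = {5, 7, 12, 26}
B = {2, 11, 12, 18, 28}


Disjoint means A ∩ B = ∅.
A ∩ B = {12}
A ∩ B ≠ ∅, so A and B are NOT disjoint.

No, A and B are not disjoint (A ∩ B = {12})


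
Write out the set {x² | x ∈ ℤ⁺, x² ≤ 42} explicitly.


Checking each candidate:
Condition: positive perfect squares ≤ 42
Result = {1, 4, 9, 16, 25, 36}

{1, 4, 9, 16, 25, 36}


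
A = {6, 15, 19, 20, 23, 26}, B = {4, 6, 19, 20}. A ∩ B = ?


A ∩ B = elements in both A and B
A = {6, 15, 19, 20, 23, 26}
B = {4, 6, 19, 20}
A ∩ B = {6, 19, 20}

A ∩ B = {6, 19, 20}


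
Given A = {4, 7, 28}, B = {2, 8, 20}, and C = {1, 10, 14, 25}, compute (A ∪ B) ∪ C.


A ∪ B = {2, 4, 7, 8, 20, 28}
(A ∪ B) ∪ C = {1, 2, 4, 7, 8, 10, 14, 20, 25, 28}

A ∪ B ∪ C = {1, 2, 4, 7, 8, 10, 14, 20, 25, 28}


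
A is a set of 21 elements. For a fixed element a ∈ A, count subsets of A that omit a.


Subsets of A avoiding a are subsets of A \ {a}, which has 20 elements.
Count = 2^(n-1) = 2^20
= 1048576

Number of subsets avoiding a = 1048576


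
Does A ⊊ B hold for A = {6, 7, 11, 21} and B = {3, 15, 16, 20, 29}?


A ⊂ B requires: A ⊆ B AND A ≠ B.
A ⊆ B? No
A ⊄ B, so A is not a proper subset.

No, A is not a proper subset of B


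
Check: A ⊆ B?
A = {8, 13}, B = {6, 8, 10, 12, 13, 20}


A ⊆ B means every element of A is in B.
All elements of A are in B.
So A ⊆ B.

Yes, A ⊆ B


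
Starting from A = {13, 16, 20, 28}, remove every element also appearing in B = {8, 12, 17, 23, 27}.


A \ B = elements in A but not in B
A = {13, 16, 20, 28}
B = {8, 12, 17, 23, 27}
Remove from A any elements in B
A \ B = {13, 16, 20, 28}

A \ B = {13, 16, 20, 28}


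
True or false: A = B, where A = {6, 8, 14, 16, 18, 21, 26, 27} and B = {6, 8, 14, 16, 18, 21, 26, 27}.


Two sets are equal iff they have exactly the same elements.
A = {6, 8, 14, 16, 18, 21, 26, 27}
B = {6, 8, 14, 16, 18, 21, 26, 27}
Same elements → A = B

Yes, A = B


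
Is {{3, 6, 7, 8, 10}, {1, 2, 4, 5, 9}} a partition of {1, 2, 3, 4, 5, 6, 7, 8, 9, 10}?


A partition requires: (1) non-empty parts, (2) pairwise disjoint, (3) union = U
Parts: {3, 6, 7, 8, 10}, {1, 2, 4, 5, 9}
Union of parts: {1, 2, 3, 4, 5, 6, 7, 8, 9, 10}
U = {1, 2, 3, 4, 5, 6, 7, 8, 9, 10}
All non-empty? True
Pairwise disjoint? True
Covers U? True

Yes, valid partition


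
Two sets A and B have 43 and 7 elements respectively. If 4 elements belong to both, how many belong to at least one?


|A ∪ B| = |A| + |B| - |A ∩ B|
= 43 + 7 - 4
= 46

|A ∪ B| = 46


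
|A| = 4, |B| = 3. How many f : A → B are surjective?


n = |A| = 4, k = |B| = 3. Surjections via inclusion-exclusion:
S(n,k) = Σ(-1)^i × C(k,i) × (k-i)^n, i=0 to k
i=0: (-1)^0×C(3,0)×3^4 = 81
i=1: (-1)^1×C(3,1)×2^4 = -48
i=2: (-1)^2×C(3,2)×1^4 = 3
i=3: (-1)^3×C(3,3)×0^4 = 0
Total = 36

Number of surjections = 36


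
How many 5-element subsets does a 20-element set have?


C(n,k) = n! / (k!(n-k)!)
C(20,5) = 20! / (5!15!)
= 15504

C(20,5) = 15504


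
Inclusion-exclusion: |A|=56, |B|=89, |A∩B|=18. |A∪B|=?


|A ∪ B| = |A| + |B| - |A ∩ B|
= 56 + 89 - 18
= 127

|A ∪ B| = 127


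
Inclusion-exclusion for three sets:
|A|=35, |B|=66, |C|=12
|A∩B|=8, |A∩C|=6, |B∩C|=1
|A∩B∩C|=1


|A∪B∪C| = |A|+|B|+|C| - |A∩B|-|A∩C|-|B∩C| + |A∩B∩C|
= 35+66+12 - 8-6-1 + 1
= 113 - 15 + 1
= 99

|A ∪ B ∪ C| = 99


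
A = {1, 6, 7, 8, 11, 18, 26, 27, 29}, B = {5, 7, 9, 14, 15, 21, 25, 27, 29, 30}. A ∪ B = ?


A ∪ B = all elements in A or B (or both)
A = {1, 6, 7, 8, 11, 18, 26, 27, 29}
B = {5, 7, 9, 14, 15, 21, 25, 27, 29, 30}
A ∪ B = {1, 5, 6, 7, 8, 9, 11, 14, 15, 18, 21, 25, 26, 27, 29, 30}

A ∪ B = {1, 5, 6, 7, 8, 9, 11, 14, 15, 18, 21, 25, 26, 27, 29, 30}


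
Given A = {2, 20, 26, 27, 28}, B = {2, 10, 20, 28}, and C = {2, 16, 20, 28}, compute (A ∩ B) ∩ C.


A ∩ B = {2, 20, 28}
(A ∩ B) ∩ C = {2, 20, 28}

A ∩ B ∩ C = {2, 20, 28}


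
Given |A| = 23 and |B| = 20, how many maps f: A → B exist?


Each of |A| = 23 inputs maps to any of |B| = 20 outputs.
# functions = |B|^|A| = 20^23
= 838860800000000000000000000000

Number of functions = 838860800000000000000000000000


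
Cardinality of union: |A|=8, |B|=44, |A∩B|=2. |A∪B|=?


|A ∪ B| = |A| + |B| - |A ∩ B|
= 8 + 44 - 2
= 50

|A ∪ B| = 50


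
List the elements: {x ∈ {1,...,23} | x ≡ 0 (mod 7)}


Checking each candidate:
Condition: x in {1,...,23} with x ≡ 0 (mod 7)
Result = {7, 14, 21}

{7, 14, 21}


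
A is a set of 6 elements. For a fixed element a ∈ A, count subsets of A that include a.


Subsets of A containing a correspond to subsets of A \ {a}, which has 5 elements.
Count = 2^(n-1) = 2^5
= 32

Number of subsets containing a = 32


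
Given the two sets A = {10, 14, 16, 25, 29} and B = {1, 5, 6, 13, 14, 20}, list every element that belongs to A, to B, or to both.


A ∪ B = all elements in A or B (or both)
A = {10, 14, 16, 25, 29}
B = {1, 5, 6, 13, 14, 20}
A ∪ B = {1, 5, 6, 10, 13, 14, 16, 20, 25, 29}

A ∪ B = {1, 5, 6, 10, 13, 14, 16, 20, 25, 29}


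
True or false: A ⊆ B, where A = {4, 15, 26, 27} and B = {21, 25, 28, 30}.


A ⊆ B means every element of A is in B.
Elements in A not in B: {4, 15, 26, 27}
So A ⊄ B.

No, A ⊄ B


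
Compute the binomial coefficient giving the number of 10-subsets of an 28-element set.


C(n,k) = n! / (k!(n-k)!)
C(28,10) = 28! / (10!18!)
= 13123110

C(28,10) = 13123110


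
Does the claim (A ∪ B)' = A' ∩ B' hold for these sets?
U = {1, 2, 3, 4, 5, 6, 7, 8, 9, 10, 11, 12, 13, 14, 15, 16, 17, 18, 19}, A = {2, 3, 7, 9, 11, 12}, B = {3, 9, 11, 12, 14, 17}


LHS: A ∪ B = {2, 3, 7, 9, 11, 12, 14, 17}
(A ∪ B)' = U \ (A ∪ B) = {1, 4, 5, 6, 8, 10, 13, 15, 16, 18, 19}
A' = {1, 4, 5, 6, 8, 10, 13, 14, 15, 16, 17, 18, 19}, B' = {1, 2, 4, 5, 6, 7, 8, 10, 13, 15, 16, 18, 19}
Claimed RHS: A' ∩ B' = {1, 4, 5, 6, 8, 10, 13, 15, 16, 18, 19}
Identity is VALID: LHS = RHS = {1, 4, 5, 6, 8, 10, 13, 15, 16, 18, 19} ✓

Identity is valid. (A ∪ B)' = A' ∩ B' = {1, 4, 5, 6, 8, 10, 13, 15, 16, 18, 19}


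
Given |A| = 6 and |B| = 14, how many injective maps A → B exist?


An injection sends each of |A| = 6 inputs to a distinct output in B.
# injections = |B|·(|B|-1)·…·(|B|-|A|+1) = 14! / (14 - 6)!
= 14 × 13 × 12 × 11 × 10 × 9
= 2162160

Number of injections = 2162160


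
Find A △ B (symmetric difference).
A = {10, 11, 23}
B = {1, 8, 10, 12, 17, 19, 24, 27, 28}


A △ B = (A \ B) ∪ (B \ A) = elements in exactly one of A or B
A \ B = {11, 23}
B \ A = {1, 8, 12, 17, 19, 24, 27, 28}
A △ B = {1, 8, 11, 12, 17, 19, 23, 24, 27, 28}

A △ B = {1, 8, 11, 12, 17, 19, 23, 24, 27, 28}


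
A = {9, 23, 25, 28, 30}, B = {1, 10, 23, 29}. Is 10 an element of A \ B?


A = {9, 23, 25, 28, 30}, B = {1, 10, 23, 29}
A \ B = elements in A but not in B
A \ B = {9, 25, 28, 30}
Checking if 10 ∈ A \ B
10 is not in A \ B → False

10 ∉ A \ B


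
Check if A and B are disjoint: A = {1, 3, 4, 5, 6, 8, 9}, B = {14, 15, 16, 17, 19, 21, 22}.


Disjoint means A ∩ B = ∅.
A ∩ B = ∅
A ∩ B = ∅, so A and B are disjoint.

Yes, A and B are disjoint


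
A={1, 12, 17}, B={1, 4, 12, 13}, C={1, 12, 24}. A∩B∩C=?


A ∩ B = {1, 12}
(A ∩ B) ∩ C = {1, 12}

A ∩ B ∩ C = {1, 12}


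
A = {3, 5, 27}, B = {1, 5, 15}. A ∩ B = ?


A ∩ B = elements in both A and B
A = {3, 5, 27}
B = {1, 5, 15}
A ∩ B = {5}

A ∩ B = {5}


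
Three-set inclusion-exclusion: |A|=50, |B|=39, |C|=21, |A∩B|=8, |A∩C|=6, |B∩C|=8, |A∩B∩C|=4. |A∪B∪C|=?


|A∪B∪C| = |A|+|B|+|C| - |A∩B|-|A∩C|-|B∩C| + |A∩B∩C|
= 50+39+21 - 8-6-8 + 4
= 110 - 22 + 4
= 92

|A ∪ B ∪ C| = 92


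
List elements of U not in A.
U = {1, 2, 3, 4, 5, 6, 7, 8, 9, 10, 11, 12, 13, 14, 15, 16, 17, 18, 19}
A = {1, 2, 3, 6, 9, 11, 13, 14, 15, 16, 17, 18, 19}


Aᶜ = U \ A = elements in U but not in A
U = {1, 2, 3, 4, 5, 6, 7, 8, 9, 10, 11, 12, 13, 14, 15, 16, 17, 18, 19}
A = {1, 2, 3, 6, 9, 11, 13, 14, 15, 16, 17, 18, 19}
Aᶜ = {4, 5, 7, 8, 10, 12}

Aᶜ = {4, 5, 7, 8, 10, 12}


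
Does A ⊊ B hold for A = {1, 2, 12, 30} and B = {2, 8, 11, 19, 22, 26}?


A ⊂ B requires: A ⊆ B AND A ≠ B.
A ⊆ B? No
A ⊄ B, so A is not a proper subset.

No, A is not a proper subset of B


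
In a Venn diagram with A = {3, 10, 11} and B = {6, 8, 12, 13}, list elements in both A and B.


A = {3, 10, 11}
B = {6, 8, 12, 13}
Region: in both A and B
Elements: ∅

Elements in both A and B: ∅


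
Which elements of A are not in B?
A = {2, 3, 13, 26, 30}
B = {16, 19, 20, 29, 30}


A \ B = elements in A but not in B
A = {2, 3, 13, 26, 30}
B = {16, 19, 20, 29, 30}
Remove from A any elements in B
A \ B = {2, 3, 13, 26}

A \ B = {2, 3, 13, 26}


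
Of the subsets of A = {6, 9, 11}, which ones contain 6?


A subset of A contains 6 iff the remaining 2 elements form any subset of A \ {6}.
Count: 2^(n-1) = 2^2 = 4
Subsets containing 6: {6}, {6, 9}, {6, 11}, {6, 9, 11}

Subsets containing 6 (4 total): {6}, {6, 9}, {6, 11}, {6, 9, 11}


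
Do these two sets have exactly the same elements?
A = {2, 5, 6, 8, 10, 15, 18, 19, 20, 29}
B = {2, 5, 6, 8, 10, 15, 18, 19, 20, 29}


Two sets are equal iff they have exactly the same elements.
A = {2, 5, 6, 8, 10, 15, 18, 19, 20, 29}
B = {2, 5, 6, 8, 10, 15, 18, 19, 20, 29}
Same elements → A = B

Yes, A = B


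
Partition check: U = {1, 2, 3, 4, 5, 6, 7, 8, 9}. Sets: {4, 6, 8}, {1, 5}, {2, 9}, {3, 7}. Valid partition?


A partition requires: (1) non-empty parts, (2) pairwise disjoint, (3) union = U
Parts: {4, 6, 8}, {1, 5}, {2, 9}, {3, 7}
Union of parts: {1, 2, 3, 4, 5, 6, 7, 8, 9}
U = {1, 2, 3, 4, 5, 6, 7, 8, 9}
All non-empty? True
Pairwise disjoint? True
Covers U? True

Yes, valid partition


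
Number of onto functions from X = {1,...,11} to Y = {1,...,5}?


n = |X| = 11, k = |Y| = 5. Surjections via inclusion-exclusion:
S(n,k) = Σ(-1)^i × C(k,i) × (k-i)^n, i=0 to k
i=0: (-1)^0×C(5,0)×5^11 = 48828125
i=1: (-1)^1×C(5,1)×4^11 = -20971520
i=2: (-1)^2×C(5,2)×3^11 = 1771470
i=3: (-1)^3×C(5,3)×2^11 = -20480
i=4: (-1)^4×C(5,4)×1^11 = 5
i=5: (-1)^5×C(5,5)×0^11 = 0
Total = 29607600

Number of surjections = 29607600


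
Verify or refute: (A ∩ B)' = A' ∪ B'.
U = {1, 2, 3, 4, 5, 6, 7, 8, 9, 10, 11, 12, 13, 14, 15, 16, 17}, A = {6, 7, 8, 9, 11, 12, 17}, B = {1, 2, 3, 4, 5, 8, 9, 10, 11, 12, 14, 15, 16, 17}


LHS: A ∩ B = {8, 9, 11, 12, 17}
(A ∩ B)' = U \ (A ∩ B) = {1, 2, 3, 4, 5, 6, 7, 10, 13, 14, 15, 16}
A' = {1, 2, 3, 4, 5, 10, 13, 14, 15, 16}, B' = {6, 7, 13}
Claimed RHS: A' ∪ B' = {1, 2, 3, 4, 5, 6, 7, 10, 13, 14, 15, 16}
Identity is VALID: LHS = RHS = {1, 2, 3, 4, 5, 6, 7, 10, 13, 14, 15, 16} ✓

Identity is valid. (A ∩ B)' = A' ∪ B' = {1, 2, 3, 4, 5, 6, 7, 10, 13, 14, 15, 16}


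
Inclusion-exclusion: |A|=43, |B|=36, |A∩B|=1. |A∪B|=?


|A ∪ B| = |A| + |B| - |A ∩ B|
= 43 + 36 - 1
= 78

|A ∪ B| = 78


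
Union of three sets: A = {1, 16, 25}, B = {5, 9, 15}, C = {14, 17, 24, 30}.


A ∪ B = {1, 5, 9, 15, 16, 25}
(A ∪ B) ∪ C = {1, 5, 9, 14, 15, 16, 17, 24, 25, 30}

A ∪ B ∪ C = {1, 5, 9, 14, 15, 16, 17, 24, 25, 30}


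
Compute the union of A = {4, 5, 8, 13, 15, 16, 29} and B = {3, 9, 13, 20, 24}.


A ∪ B = all elements in A or B (or both)
A = {4, 5, 8, 13, 15, 16, 29}
B = {3, 9, 13, 20, 24}
A ∪ B = {3, 4, 5, 8, 9, 13, 15, 16, 20, 24, 29}

A ∪ B = {3, 4, 5, 8, 9, 13, 15, 16, 20, 24, 29}


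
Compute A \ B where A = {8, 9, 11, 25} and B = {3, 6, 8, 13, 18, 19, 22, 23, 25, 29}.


A \ B = elements in A but not in B
A = {8, 9, 11, 25}
B = {3, 6, 8, 13, 18, 19, 22, 23, 25, 29}
Remove from A any elements in B
A \ B = {9, 11}

A \ B = {9, 11}


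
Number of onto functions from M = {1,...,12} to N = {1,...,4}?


n = |M| = 12, k = |N| = 4. Surjections via inclusion-exclusion:
S(n,k) = Σ(-1)^i × C(k,i) × (k-i)^n, i=0 to k
i=0: (-1)^0×C(4,0)×4^12 = 16777216
i=1: (-1)^1×C(4,1)×3^12 = -2125764
i=2: (-1)^2×C(4,2)×2^12 = 24576
i=3: (-1)^3×C(4,3)×1^12 = -4
i=4: (-1)^4×C(4,4)×0^12 = 0
Total = 14676024

Number of surjections = 14676024


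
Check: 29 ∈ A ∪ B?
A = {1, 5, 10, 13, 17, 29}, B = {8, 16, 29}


A = {1, 5, 10, 13, 17, 29}, B = {8, 16, 29}
A ∪ B = all elements in A or B
A ∪ B = {1, 5, 8, 10, 13, 16, 17, 29}
Checking if 29 ∈ A ∪ B
29 is in A ∪ B → True

29 ∈ A ∪ B


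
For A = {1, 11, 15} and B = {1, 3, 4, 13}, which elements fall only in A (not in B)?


A = {1, 11, 15}
B = {1, 3, 4, 13}
Region: only in A (not in B)
Elements: {11, 15}

Elements only in A (not in B): {11, 15}


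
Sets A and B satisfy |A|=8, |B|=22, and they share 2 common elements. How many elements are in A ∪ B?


|A ∪ B| = |A| + |B| - |A ∩ B|
= 8 + 22 - 2
= 28

|A ∪ B| = 28


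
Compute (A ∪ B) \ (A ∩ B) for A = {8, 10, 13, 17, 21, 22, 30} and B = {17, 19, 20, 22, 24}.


A △ B = (A \ B) ∪ (B \ A) = elements in exactly one of A or B
A \ B = {8, 10, 13, 21, 30}
B \ A = {19, 20, 24}
A △ B = {8, 10, 13, 19, 20, 21, 24, 30}

A △ B = {8, 10, 13, 19, 20, 21, 24, 30}


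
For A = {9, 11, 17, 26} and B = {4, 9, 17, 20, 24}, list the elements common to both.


A ∩ B = elements in both A and B
A = {9, 11, 17, 26}
B = {4, 9, 17, 20, 24}
A ∩ B = {9, 17}

A ∩ B = {9, 17}


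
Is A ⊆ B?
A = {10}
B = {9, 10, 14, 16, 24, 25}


A ⊆ B means every element of A is in B.
All elements of A are in B.
So A ⊆ B.

Yes, A ⊆ B


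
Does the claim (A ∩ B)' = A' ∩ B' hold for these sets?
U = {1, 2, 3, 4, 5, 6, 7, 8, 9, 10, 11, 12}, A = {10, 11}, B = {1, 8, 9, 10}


LHS: A ∩ B = {10}
(A ∩ B)' = U \ (A ∩ B) = {1, 2, 3, 4, 5, 6, 7, 8, 9, 11, 12}
A' = {1, 2, 3, 4, 5, 6, 7, 8, 9, 12}, B' = {2, 3, 4, 5, 6, 7, 11, 12}
Claimed RHS: A' ∩ B' = {2, 3, 4, 5, 6, 7, 12}
Identity is INVALID: LHS = {1, 2, 3, 4, 5, 6, 7, 8, 9, 11, 12} but the RHS claimed here equals {2, 3, 4, 5, 6, 7, 12}. The correct form is (A ∩ B)' = A' ∪ B'.

Identity is invalid: (A ∩ B)' = {1, 2, 3, 4, 5, 6, 7, 8, 9, 11, 12} but A' ∩ B' = {2, 3, 4, 5, 6, 7, 12}. The correct De Morgan law is (A ∩ B)' = A' ∪ B'.


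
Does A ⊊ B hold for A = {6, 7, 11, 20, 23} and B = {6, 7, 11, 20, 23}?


A ⊂ B requires: A ⊆ B AND A ≠ B.
A ⊆ B? Yes
A = B? Yes
A = B, so A is not a PROPER subset.

No, A is not a proper subset of B


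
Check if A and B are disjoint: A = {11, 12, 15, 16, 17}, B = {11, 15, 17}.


Disjoint means A ∩ B = ∅.
A ∩ B = {11, 15, 17}
A ∩ B ≠ ∅, so A and B are NOT disjoint.

No, A and B are not disjoint (A ∩ B = {11, 15, 17})


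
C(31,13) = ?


C(n,k) = n! / (k!(n-k)!)
C(31,13) = 31! / (13!18!)
= 206253075

C(31,13) = 206253075


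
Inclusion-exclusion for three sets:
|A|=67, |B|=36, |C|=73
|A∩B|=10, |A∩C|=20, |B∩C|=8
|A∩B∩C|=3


|A∪B∪C| = |A|+|B|+|C| - |A∩B|-|A∩C|-|B∩C| + |A∩B∩C|
= 67+36+73 - 10-20-8 + 3
= 176 - 38 + 3
= 141

|A ∪ B ∪ C| = 141


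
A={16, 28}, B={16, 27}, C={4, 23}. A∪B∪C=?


A ∪ B = {16, 27, 28}
(A ∪ B) ∪ C = {4, 16, 23, 27, 28}

A ∪ B ∪ C = {4, 16, 23, 27, 28}


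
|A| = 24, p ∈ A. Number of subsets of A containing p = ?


Subsets of A containing p correspond to subsets of A \ {p}, which has 23 elements.
Count = 2^(n-1) = 2^23
= 8388608

Number of subsets containing p = 8388608


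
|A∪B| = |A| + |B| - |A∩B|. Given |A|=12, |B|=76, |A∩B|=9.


|A ∪ B| = |A| + |B| - |A ∩ B|
= 12 + 76 - 9
= 79

|A ∪ B| = 79


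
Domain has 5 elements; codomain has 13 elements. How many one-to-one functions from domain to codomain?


An injection sends each of |A| = 5 inputs to a distinct output in B.
# injections = |B|·(|B|-1)·…·(|B|-|A|+1) = 13! / (13 - 5)!
= 13 × 12 × 11 × 10 × 9
= 154440

Number of injections = 154440


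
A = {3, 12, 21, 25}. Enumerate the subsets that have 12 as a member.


A subset of A contains 12 iff the remaining 3 elements form any subset of A \ {12}.
Count: 2^(n-1) = 2^3 = 8
Subsets containing 12: {12}, {3, 12}, {12, 21}, {12, 25}, {3, 12, 21}, {3, 12, 25}, {12, 21, 25}, {3, 12, 21, 25}

Subsets containing 12 (8 total): {12}, {3, 12}, {12, 21}, {12, 25}, {3, 12, 21}, {3, 12, 25}, {12, 21, 25}, {3, 12, 21, 25}


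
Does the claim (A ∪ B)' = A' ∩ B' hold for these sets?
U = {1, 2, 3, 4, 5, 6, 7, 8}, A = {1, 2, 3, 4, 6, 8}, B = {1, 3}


LHS: A ∪ B = {1, 2, 3, 4, 6, 8}
(A ∪ B)' = U \ (A ∪ B) = {5, 7}
A' = {5, 7}, B' = {2, 4, 5, 6, 7, 8}
Claimed RHS: A' ∩ B' = {5, 7}
Identity is VALID: LHS = RHS = {5, 7} ✓

Identity is valid. (A ∪ B)' = A' ∩ B' = {5, 7}


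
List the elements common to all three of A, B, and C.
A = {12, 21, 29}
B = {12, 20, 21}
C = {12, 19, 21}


A ∩ B = {12, 21}
(A ∩ B) ∩ C = {12, 21}

A ∩ B ∩ C = {12, 21}


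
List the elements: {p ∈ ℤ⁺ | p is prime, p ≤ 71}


Checking each candidate:
Condition: primes ≤ 71
Result = {2, 3, 5, 7, 11, 13, 17, 19, 23, 29, 31, 37, 41, 43, 47, 53, 59, 61, 67, 71}

{2, 3, 5, 7, 11, 13, 17, 19, 23, 29, 31, 37, 41, 43, 47, 53, 59, 61, 67, 71}


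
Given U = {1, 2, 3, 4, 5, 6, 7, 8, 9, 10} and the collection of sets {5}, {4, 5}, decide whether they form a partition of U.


A partition requires: (1) non-empty parts, (2) pairwise disjoint, (3) union = U
Parts: {5}, {4, 5}
Union of parts: {4, 5}
U = {1, 2, 3, 4, 5, 6, 7, 8, 9, 10}
All non-empty? True
Pairwise disjoint? False
Covers U? False

No, not a valid partition


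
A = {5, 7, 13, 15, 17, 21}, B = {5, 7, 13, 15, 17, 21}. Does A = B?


Two sets are equal iff they have exactly the same elements.
A = {5, 7, 13, 15, 17, 21}
B = {5, 7, 13, 15, 17, 21}
Same elements → A = B

Yes, A = B


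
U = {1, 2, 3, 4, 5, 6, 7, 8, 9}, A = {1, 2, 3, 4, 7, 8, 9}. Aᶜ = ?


Aᶜ = U \ A = elements in U but not in A
U = {1, 2, 3, 4, 5, 6, 7, 8, 9}
A = {1, 2, 3, 4, 7, 8, 9}
Aᶜ = {5, 6}

Aᶜ = {5, 6}


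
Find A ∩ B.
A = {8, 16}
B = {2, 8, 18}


A ∩ B = elements in both A and B
A = {8, 16}
B = {2, 8, 18}
A ∩ B = {8}

A ∩ B = {8}


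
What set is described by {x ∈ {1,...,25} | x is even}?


Checking each candidate:
Condition: even numbers in {1,...,25}
Result = {2, 4, 6, 8, 10, 12, 14, 16, 18, 20, 22, 24}

{2, 4, 6, 8, 10, 12, 14, 16, 18, 20, 22, 24}


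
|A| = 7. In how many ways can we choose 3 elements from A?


C(n,k) = n! / (k!(n-k)!)
C(7,3) = 7! / (3!4!)
= 35

C(7,3) = 35


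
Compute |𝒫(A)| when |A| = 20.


Number of subsets = 2^n
= 2^20
= 1048576

|P(A)| = 1048576


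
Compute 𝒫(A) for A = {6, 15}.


|A| = 2, so |P(A)| = 2^2 = 4
Enumerate subsets by cardinality (0 to 2):
∅, {6}, {15}, {6, 15}

P(A) has 4 subsets: ∅, {6}, {15}, {6, 15}


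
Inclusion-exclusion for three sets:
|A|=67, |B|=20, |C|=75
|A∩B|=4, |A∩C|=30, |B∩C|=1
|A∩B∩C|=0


|A∪B∪C| = |A|+|B|+|C| - |A∩B|-|A∩C|-|B∩C| + |A∩B∩C|
= 67+20+75 - 4-30-1 + 0
= 162 - 35 + 0
= 127

|A ∪ B ∪ C| = 127


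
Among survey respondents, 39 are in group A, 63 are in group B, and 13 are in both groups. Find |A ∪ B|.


|A ∪ B| = |A| + |B| - |A ∩ B|
= 39 + 63 - 13
= 89

|A ∪ B| = 89


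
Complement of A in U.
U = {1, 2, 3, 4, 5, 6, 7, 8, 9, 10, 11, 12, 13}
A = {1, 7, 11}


Aᶜ = U \ A = elements in U but not in A
U = {1, 2, 3, 4, 5, 6, 7, 8, 9, 10, 11, 12, 13}
A = {1, 7, 11}
Aᶜ = {2, 3, 4, 5, 6, 8, 9, 10, 12, 13}

Aᶜ = {2, 3, 4, 5, 6, 8, 9, 10, 12, 13}


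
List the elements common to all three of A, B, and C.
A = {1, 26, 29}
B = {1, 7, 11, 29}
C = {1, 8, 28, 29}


A ∩ B = {1, 29}
(A ∩ B) ∩ C = {1, 29}

A ∩ B ∩ C = {1, 29}


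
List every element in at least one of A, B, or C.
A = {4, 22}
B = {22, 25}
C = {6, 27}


A ∪ B = {4, 22, 25}
(A ∪ B) ∪ C = {4, 6, 22, 25, 27}

A ∪ B ∪ C = {4, 6, 22, 25, 27}


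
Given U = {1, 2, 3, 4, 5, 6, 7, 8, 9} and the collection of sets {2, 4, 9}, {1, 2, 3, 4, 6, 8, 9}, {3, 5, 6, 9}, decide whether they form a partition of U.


A partition requires: (1) non-empty parts, (2) pairwise disjoint, (3) union = U
Parts: {2, 4, 9}, {1, 2, 3, 4, 6, 8, 9}, {3, 5, 6, 9}
Union of parts: {1, 2, 3, 4, 5, 6, 8, 9}
U = {1, 2, 3, 4, 5, 6, 7, 8, 9}
All non-empty? True
Pairwise disjoint? False
Covers U? False

No, not a valid partition


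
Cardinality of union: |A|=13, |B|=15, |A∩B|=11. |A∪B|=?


|A ∪ B| = |A| + |B| - |A ∩ B|
= 13 + 15 - 11
= 17

|A ∪ B| = 17


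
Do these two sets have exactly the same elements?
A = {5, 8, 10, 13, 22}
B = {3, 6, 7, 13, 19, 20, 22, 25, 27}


Two sets are equal iff they have exactly the same elements.
A = {5, 8, 10, 13, 22}
B = {3, 6, 7, 13, 19, 20, 22, 25, 27}
Differences: {3, 5, 6, 7, 8, 10, 19, 20, 25, 27}
A ≠ B

No, A ≠ B


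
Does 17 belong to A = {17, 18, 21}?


A = {17, 18, 21}
Checking if 17 is in A
17 is in A → True

17 ∈ A


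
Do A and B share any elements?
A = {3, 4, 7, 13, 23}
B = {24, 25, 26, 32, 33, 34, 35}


Disjoint means A ∩ B = ∅.
A ∩ B = ∅
A ∩ B = ∅, so A and B are disjoint.

No — A and B share no elements (A ∩ B = ∅), so they are disjoint


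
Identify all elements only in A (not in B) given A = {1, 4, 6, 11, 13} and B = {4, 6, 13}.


A = {1, 4, 6, 11, 13}
B = {4, 6, 13}
Region: only in A (not in B)
Elements: {1, 11}

Elements only in A (not in B): {1, 11}


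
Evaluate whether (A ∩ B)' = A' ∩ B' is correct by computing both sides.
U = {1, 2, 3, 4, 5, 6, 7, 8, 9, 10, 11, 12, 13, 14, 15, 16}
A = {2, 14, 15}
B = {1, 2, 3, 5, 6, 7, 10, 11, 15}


LHS: A ∩ B = {2, 15}
(A ∩ B)' = U \ (A ∩ B) = {1, 3, 4, 5, 6, 7, 8, 9, 10, 11, 12, 13, 14, 16}
A' = {1, 3, 4, 5, 6, 7, 8, 9, 10, 11, 12, 13, 16}, B' = {4, 8, 9, 12, 13, 14, 16}
Claimed RHS: A' ∩ B' = {4, 8, 9, 12, 13, 16}
Identity is INVALID: LHS = {1, 3, 4, 5, 6, 7, 8, 9, 10, 11, 12, 13, 14, 16} but the RHS claimed here equals {4, 8, 9, 12, 13, 16}. The correct form is (A ∩ B)' = A' ∪ B'.

Identity is invalid: (A ∩ B)' = {1, 3, 4, 5, 6, 7, 8, 9, 10, 11, 12, 13, 14, 16} but A' ∩ B' = {4, 8, 9, 12, 13, 16}. The correct De Morgan law is (A ∩ B)' = A' ∪ B'.


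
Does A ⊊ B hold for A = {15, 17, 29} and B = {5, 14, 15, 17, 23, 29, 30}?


A ⊂ B requires: A ⊆ B AND A ≠ B.
A ⊆ B? Yes
A = B? No
A ⊂ B: Yes (A is a proper subset of B)

Yes, A ⊂ B


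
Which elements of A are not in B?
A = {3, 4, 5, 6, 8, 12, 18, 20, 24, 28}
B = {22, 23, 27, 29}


A \ B = elements in A but not in B
A = {3, 4, 5, 6, 8, 12, 18, 20, 24, 28}
B = {22, 23, 27, 29}
Remove from A any elements in B
A \ B = {3, 4, 5, 6, 8, 12, 18, 20, 24, 28}

A \ B = {3, 4, 5, 6, 8, 12, 18, 20, 24, 28}


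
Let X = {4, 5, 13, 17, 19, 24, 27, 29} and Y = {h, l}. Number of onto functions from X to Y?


n = |X| = 8, k = |Y| = 2. Surjections via inclusion-exclusion:
S(n,k) = Σ(-1)^i × C(k,i) × (k-i)^n, i=0 to k
i=0: (-1)^0×C(2,0)×2^8 = 256
i=1: (-1)^1×C(2,1)×1^8 = -2
i=2: (-1)^2×C(2,2)×0^8 = 0
Total = 254

Number of surjections = 254


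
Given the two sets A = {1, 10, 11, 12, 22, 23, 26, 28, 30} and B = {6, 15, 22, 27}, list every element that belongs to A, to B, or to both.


A ∪ B = all elements in A or B (or both)
A = {1, 10, 11, 12, 22, 23, 26, 28, 30}
B = {6, 15, 22, 27}
A ∪ B = {1, 6, 10, 11, 12, 15, 22, 23, 26, 27, 28, 30}

A ∪ B = {1, 6, 10, 11, 12, 15, 22, 23, 26, 27, 28, 30}


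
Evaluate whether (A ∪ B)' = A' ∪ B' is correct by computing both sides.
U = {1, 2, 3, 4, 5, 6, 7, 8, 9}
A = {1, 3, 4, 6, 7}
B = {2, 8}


LHS: A ∪ B = {1, 2, 3, 4, 6, 7, 8}
(A ∪ B)' = U \ (A ∪ B) = {5, 9}
A' = {2, 5, 8, 9}, B' = {1, 3, 4, 5, 6, 7, 9}
Claimed RHS: A' ∪ B' = {1, 2, 3, 4, 5, 6, 7, 8, 9}
Identity is INVALID: LHS = {5, 9} but the RHS claimed here equals {1, 2, 3, 4, 5, 6, 7, 8, 9}. The correct form is (A ∪ B)' = A' ∩ B'.

Identity is invalid: (A ∪ B)' = {5, 9} but A' ∪ B' = {1, 2, 3, 4, 5, 6, 7, 8, 9}. The correct De Morgan law is (A ∪ B)' = A' ∩ B'.


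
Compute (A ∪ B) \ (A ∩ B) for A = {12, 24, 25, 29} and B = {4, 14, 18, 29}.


A △ B = (A \ B) ∪ (B \ A) = elements in exactly one of A or B
A \ B = {12, 24, 25}
B \ A = {4, 14, 18}
A △ B = {4, 12, 14, 18, 24, 25}

A △ B = {4, 12, 14, 18, 24, 25}


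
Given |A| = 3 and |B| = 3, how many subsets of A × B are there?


A relation from A to B is any subset of A × B.
|A × B| = 3 × 3 = 9
# relations = 2^|A × B| = 2^9 = 512

Number of relations = 512


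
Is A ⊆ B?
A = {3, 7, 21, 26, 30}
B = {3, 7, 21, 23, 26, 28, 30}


A ⊆ B means every element of A is in B.
All elements of A are in B.
So A ⊆ B.

Yes, A ⊆ B


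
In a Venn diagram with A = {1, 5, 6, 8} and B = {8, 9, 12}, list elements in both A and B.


A = {1, 5, 6, 8}
B = {8, 9, 12}
Region: in both A and B
Elements: {8}

Elements in both A and B: {8}


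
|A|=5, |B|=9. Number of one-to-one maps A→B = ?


An injection sends each of |A| = 5 inputs to a distinct output in B.
# injections = |B|·(|B|-1)·…·(|B|-|A|+1) = 9! / (9 - 5)!
= 9 × 8 × 7 × 6 × 5
= 15120

Number of injections = 15120


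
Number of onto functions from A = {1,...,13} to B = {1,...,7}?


n = |A| = 13, k = |B| = 7. Surjections via inclusion-exclusion:
S(n,k) = Σ(-1)^i × C(k,i) × (k-i)^n, i=0 to k
i=0: (-1)^0×C(7,0)×7^13 = 96889010407
i=1: (-1)^1×C(7,1)×6^13 = -91424858112
i=2: (-1)^2×C(7,2)×5^13 = 25634765625
i=3: (-1)^3×C(7,3)×4^13 = -2348810240
i=4: (-1)^4×C(7,4)×3^13 = 55801305
i=5: (-1)^5×C(7,5)×2^13 = -172032
i=6: (-1)^6×C(7,6)×1^13 = 7
i=7: (-1)^7×C(7,7)×0^13 = 0
Total = 28805736960

Number of surjections = 28805736960


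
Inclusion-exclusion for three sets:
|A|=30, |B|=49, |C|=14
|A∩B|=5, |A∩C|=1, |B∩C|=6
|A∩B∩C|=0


|A∪B∪C| = |A|+|B|+|C| - |A∩B|-|A∩C|-|B∩C| + |A∩B∩C|
= 30+49+14 - 5-1-6 + 0
= 93 - 12 + 0
= 81

|A ∪ B ∪ C| = 81


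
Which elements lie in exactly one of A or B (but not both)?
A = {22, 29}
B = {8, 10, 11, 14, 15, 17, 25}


A △ B = (A \ B) ∪ (B \ A) = elements in exactly one of A or B
A \ B = {22, 29}
B \ A = {8, 10, 11, 14, 15, 17, 25}
A △ B = {8, 10, 11, 14, 15, 17, 22, 25, 29}

A △ B = {8, 10, 11, 14, 15, 17, 22, 25, 29}


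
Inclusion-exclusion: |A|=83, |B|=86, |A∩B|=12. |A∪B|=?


|A ∪ B| = |A| + |B| - |A ∩ B|
= 83 + 86 - 12
= 157

|A ∪ B| = 157


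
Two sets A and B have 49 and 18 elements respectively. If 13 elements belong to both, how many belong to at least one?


|A ∪ B| = |A| + |B| - |A ∩ B|
= 49 + 18 - 13
= 54

|A ∪ B| = 54


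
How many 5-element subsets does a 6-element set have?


C(n,k) = n! / (k!(n-k)!)
C(6,5) = 6! / (5!1!)
= 6

C(6,5) = 6


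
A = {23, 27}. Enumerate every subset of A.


|A| = 2, so |P(A)| = 2^2 = 4
Enumerate subsets by cardinality (0 to 2):
∅, {23}, {27}, {23, 27}

P(A) has 4 subsets: ∅, {23}, {27}, {23, 27}


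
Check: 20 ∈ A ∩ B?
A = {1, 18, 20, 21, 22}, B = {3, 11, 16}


A = {1, 18, 20, 21, 22}, B = {3, 11, 16}
A ∩ B = elements in both A and B
A ∩ B = ∅
Checking if 20 ∈ A ∩ B
20 is not in A ∩ B → False

20 ∉ A ∩ B


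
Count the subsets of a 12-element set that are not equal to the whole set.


Total subsets = 2^n = 2^12 = 4096
Proper subsets exclude the set itself: 2^n - 1
= 4096 - 1
= 4095

Number of proper subsets = 4095


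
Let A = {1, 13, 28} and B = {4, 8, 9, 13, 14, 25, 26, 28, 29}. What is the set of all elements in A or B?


A ∪ B = all elements in A or B (or both)
A = {1, 13, 28}
B = {4, 8, 9, 13, 14, 25, 26, 28, 29}
A ∪ B = {1, 4, 8, 9, 13, 14, 25, 26, 28, 29}

A ∪ B = {1, 4, 8, 9, 13, 14, 25, 26, 28, 29}


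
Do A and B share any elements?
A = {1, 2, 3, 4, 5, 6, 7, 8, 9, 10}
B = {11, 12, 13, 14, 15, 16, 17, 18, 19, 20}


Disjoint means A ∩ B = ∅.
A ∩ B = ∅
A ∩ B = ∅, so A and B are disjoint.

No — A and B share no elements (A ∩ B = ∅), so they are disjoint


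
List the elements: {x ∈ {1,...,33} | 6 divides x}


Checking each candidate:
Condition: multiples of 6 in {1,...,33}
Result = {6, 12, 18, 24, 30}

{6, 12, 18, 24, 30}


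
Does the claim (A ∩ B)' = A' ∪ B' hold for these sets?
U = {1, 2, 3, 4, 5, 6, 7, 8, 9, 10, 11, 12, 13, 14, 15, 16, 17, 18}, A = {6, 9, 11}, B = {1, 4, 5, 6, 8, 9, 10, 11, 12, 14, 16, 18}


LHS: A ∩ B = {6, 9, 11}
(A ∩ B)' = U \ (A ∩ B) = {1, 2, 3, 4, 5, 7, 8, 10, 12, 13, 14, 15, 16, 17, 18}
A' = {1, 2, 3, 4, 5, 7, 8, 10, 12, 13, 14, 15, 16, 17, 18}, B' = {2, 3, 7, 13, 15, 17}
Claimed RHS: A' ∪ B' = {1, 2, 3, 4, 5, 7, 8, 10, 12, 13, 14, 15, 16, 17, 18}
Identity is VALID: LHS = RHS = {1, 2, 3, 4, 5, 7, 8, 10, 12, 13, 14, 15, 16, 17, 18} ✓

Identity is valid. (A ∩ B)' = A' ∪ B' = {1, 2, 3, 4, 5, 7, 8, 10, 12, 13, 14, 15, 16, 17, 18}


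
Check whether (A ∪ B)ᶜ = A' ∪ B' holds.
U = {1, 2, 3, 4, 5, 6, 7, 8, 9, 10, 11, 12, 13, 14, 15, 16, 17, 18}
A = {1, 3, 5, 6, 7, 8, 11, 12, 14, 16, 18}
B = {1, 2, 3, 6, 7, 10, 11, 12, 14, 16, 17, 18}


LHS: A ∪ B = {1, 2, 3, 5, 6, 7, 8, 10, 11, 12, 14, 16, 17, 18}
(A ∪ B)' = U \ (A ∪ B) = {4, 9, 13, 15}
A' = {2, 4, 9, 10, 13, 15, 17}, B' = {4, 5, 8, 9, 13, 15}
Claimed RHS: A' ∪ B' = {2, 4, 5, 8, 9, 10, 13, 15, 17}
Identity is INVALID: LHS = {4, 9, 13, 15} but the RHS claimed here equals {2, 4, 5, 8, 9, 10, 13, 15, 17}. The correct form is (A ∪ B)' = A' ∩ B'.

Identity is invalid: (A ∪ B)' = {4, 9, 13, 15} but A' ∪ B' = {2, 4, 5, 8, 9, 10, 13, 15, 17}. The correct De Morgan law is (A ∪ B)' = A' ∩ B'.


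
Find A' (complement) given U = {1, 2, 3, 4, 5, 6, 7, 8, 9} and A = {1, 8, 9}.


Aᶜ = U \ A = elements in U but not in A
U = {1, 2, 3, 4, 5, 6, 7, 8, 9}
A = {1, 8, 9}
Aᶜ = {2, 3, 4, 5, 6, 7}

Aᶜ = {2, 3, 4, 5, 6, 7}


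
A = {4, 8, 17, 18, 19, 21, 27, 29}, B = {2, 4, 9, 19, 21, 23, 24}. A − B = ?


A \ B = elements in A but not in B
A = {4, 8, 17, 18, 19, 21, 27, 29}
B = {2, 4, 9, 19, 21, 23, 24}
Remove from A any elements in B
A \ B = {8, 17, 18, 27, 29}

A \ B = {8, 17, 18, 27, 29}


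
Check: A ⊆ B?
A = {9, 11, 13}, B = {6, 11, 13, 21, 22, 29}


A ⊆ B means every element of A is in B.
Elements in A not in B: {9}
So A ⊄ B.

No, A ⊄ B


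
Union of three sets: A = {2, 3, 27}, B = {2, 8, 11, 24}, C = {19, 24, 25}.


A ∪ B = {2, 3, 8, 11, 24, 27}
(A ∪ B) ∪ C = {2, 3, 8, 11, 19, 24, 25, 27}

A ∪ B ∪ C = {2, 3, 8, 11, 19, 24, 25, 27}


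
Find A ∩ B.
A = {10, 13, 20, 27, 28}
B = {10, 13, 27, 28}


A ∩ B = elements in both A and B
A = {10, 13, 20, 27, 28}
B = {10, 13, 27, 28}
A ∩ B = {10, 13, 27, 28}

A ∩ B = {10, 13, 27, 28}


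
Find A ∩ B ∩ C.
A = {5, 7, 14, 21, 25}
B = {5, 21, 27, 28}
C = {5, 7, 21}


A ∩ B = {5, 21}
(A ∩ B) ∩ C = {5, 21}

A ∩ B ∩ C = {5, 21}


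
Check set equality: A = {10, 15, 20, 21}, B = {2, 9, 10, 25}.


Two sets are equal iff they have exactly the same elements.
A = {10, 15, 20, 21}
B = {2, 9, 10, 25}
Differences: {2, 9, 15, 20, 21, 25}
A ≠ B

No, A ≠ B


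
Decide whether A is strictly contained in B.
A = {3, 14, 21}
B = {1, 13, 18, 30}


A ⊂ B requires: A ⊆ B AND A ≠ B.
A ⊆ B? No
A ⊄ B, so A is not a proper subset.

No, A is not a proper subset of B


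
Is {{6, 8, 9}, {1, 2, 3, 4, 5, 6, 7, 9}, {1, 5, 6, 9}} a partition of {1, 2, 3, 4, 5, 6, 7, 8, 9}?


A partition requires: (1) non-empty parts, (2) pairwise disjoint, (3) union = U
Parts: {6, 8, 9}, {1, 2, 3, 4, 5, 6, 7, 9}, {1, 5, 6, 9}
Union of parts: {1, 2, 3, 4, 5, 6, 7, 8, 9}
U = {1, 2, 3, 4, 5, 6, 7, 8, 9}
All non-empty? True
Pairwise disjoint? False
Covers U? True

No, not a valid partition


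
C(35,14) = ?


C(n,k) = n! / (k!(n-k)!)
C(35,14) = 35! / (14!21!)
= 2319959400

C(35,14) = 2319959400


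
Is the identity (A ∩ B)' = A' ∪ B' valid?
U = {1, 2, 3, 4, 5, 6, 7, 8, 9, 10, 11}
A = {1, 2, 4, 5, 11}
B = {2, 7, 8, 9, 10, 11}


LHS: A ∩ B = {2, 11}
(A ∩ B)' = U \ (A ∩ B) = {1, 3, 4, 5, 6, 7, 8, 9, 10}
A' = {3, 6, 7, 8, 9, 10}, B' = {1, 3, 4, 5, 6}
Claimed RHS: A' ∪ B' = {1, 3, 4, 5, 6, 7, 8, 9, 10}
Identity is VALID: LHS = RHS = {1, 3, 4, 5, 6, 7, 8, 9, 10} ✓

Identity is valid. (A ∩ B)' = A' ∪ B' = {1, 3, 4, 5, 6, 7, 8, 9, 10}


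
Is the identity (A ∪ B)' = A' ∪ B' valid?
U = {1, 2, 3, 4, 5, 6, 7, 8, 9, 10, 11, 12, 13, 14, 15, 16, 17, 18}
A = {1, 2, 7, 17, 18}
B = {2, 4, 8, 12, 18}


LHS: A ∪ B = {1, 2, 4, 7, 8, 12, 17, 18}
(A ∪ B)' = U \ (A ∪ B) = {3, 5, 6, 9, 10, 11, 13, 14, 15, 16}
A' = {3, 4, 5, 6, 8, 9, 10, 11, 12, 13, 14, 15, 16}, B' = {1, 3, 5, 6, 7, 9, 10, 11, 13, 14, 15, 16, 17}
Claimed RHS: A' ∪ B' = {1, 3, 4, 5, 6, 7, 8, 9, 10, 11, 12, 13, 14, 15, 16, 17}
Identity is INVALID: LHS = {3, 5, 6, 9, 10, 11, 13, 14, 15, 16} but the RHS claimed here equals {1, 3, 4, 5, 6, 7, 8, 9, 10, 11, 12, 13, 14, 15, 16, 17}. The correct form is (A ∪ B)' = A' ∩ B'.

Identity is invalid: (A ∪ B)' = {3, 5, 6, 9, 10, 11, 13, 14, 15, 16} but A' ∪ B' = {1, 3, 4, 5, 6, 7, 8, 9, 10, 11, 12, 13, 14, 15, 16, 17}. The correct De Morgan law is (A ∪ B)' = A' ∩ B'.


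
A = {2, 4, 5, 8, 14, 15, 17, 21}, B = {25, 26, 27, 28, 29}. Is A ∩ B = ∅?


Disjoint means A ∩ B = ∅.
A ∩ B = ∅
A ∩ B = ∅, so A and B are disjoint.

Yes, A and B are disjoint


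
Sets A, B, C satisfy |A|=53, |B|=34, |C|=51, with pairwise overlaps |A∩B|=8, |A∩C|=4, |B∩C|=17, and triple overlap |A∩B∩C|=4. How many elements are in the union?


|A∪B∪C| = |A|+|B|+|C| - |A∩B|-|A∩C|-|B∩C| + |A∩B∩C|
= 53+34+51 - 8-4-17 + 4
= 138 - 29 + 4
= 113

|A ∪ B ∪ C| = 113


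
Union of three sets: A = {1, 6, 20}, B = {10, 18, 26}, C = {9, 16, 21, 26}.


A ∪ B = {1, 6, 10, 18, 20, 26}
(A ∪ B) ∪ C = {1, 6, 9, 10, 16, 18, 20, 21, 26}

A ∪ B ∪ C = {1, 6, 9, 10, 16, 18, 20, 21, 26}


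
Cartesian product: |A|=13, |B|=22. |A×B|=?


|A × B| = |A| × |B|
= 13 × 22
= 286

|A × B| = 286


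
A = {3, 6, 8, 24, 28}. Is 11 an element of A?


A = {3, 6, 8, 24, 28}
Checking if 11 is in A
11 is not in A → False

11 ∉ A


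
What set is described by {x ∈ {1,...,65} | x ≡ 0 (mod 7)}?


Checking each candidate:
Condition: x in {1,...,65} with x ≡ 0 (mod 7)
Result = {7, 14, 21, 28, 35, 42, 49, 56, 63}

{7, 14, 21, 28, 35, 42, 49, 56, 63}


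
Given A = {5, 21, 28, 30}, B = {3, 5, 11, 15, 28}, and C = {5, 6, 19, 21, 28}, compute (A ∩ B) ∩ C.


A ∩ B = {5, 28}
(A ∩ B) ∩ C = {5, 28}

A ∩ B ∩ C = {5, 28}


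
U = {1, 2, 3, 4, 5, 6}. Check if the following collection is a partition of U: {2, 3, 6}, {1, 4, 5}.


A partition requires: (1) non-empty parts, (2) pairwise disjoint, (3) union = U
Parts: {2, 3, 6}, {1, 4, 5}
Union of parts: {1, 2, 3, 4, 5, 6}
U = {1, 2, 3, 4, 5, 6}
All non-empty? True
Pairwise disjoint? True
Covers U? True

Yes, valid partition


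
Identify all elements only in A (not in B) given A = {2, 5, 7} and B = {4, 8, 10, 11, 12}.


A = {2, 5, 7}
B = {4, 8, 10, 11, 12}
Region: only in A (not in B)
Elements: {2, 5, 7}

Elements only in A (not in B): {2, 5, 7}


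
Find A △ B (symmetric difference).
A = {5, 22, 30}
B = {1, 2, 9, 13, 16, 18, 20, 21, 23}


A △ B = (A \ B) ∪ (B \ A) = elements in exactly one of A or B
A \ B = {5, 22, 30}
B \ A = {1, 2, 9, 13, 16, 18, 20, 21, 23}
A △ B = {1, 2, 5, 9, 13, 16, 18, 20, 21, 22, 23, 30}

A △ B = {1, 2, 5, 9, 13, 16, 18, 20, 21, 22, 23, 30}


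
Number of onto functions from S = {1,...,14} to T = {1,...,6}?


n = |S| = 14, k = |T| = 6. Surjections via inclusion-exclusion:
S(n,k) = Σ(-1)^i × C(k,i) × (k-i)^n, i=0 to k
i=0: (-1)^0×C(6,0)×6^14 = 78364164096
i=1: (-1)^1×C(6,1)×5^14 = -36621093750
i=2: (-1)^2×C(6,2)×4^14 = 4026531840
i=3: (-1)^3×C(6,3)×3^14 = -95659380
i=4: (-1)^4×C(6,4)×2^14 = 245760
i=5: (-1)^5×C(6,5)×1^14 = -6
i=6: (-1)^6×C(6,6)×0^14 = 0
Total = 45674188560

Number of surjections = 45674188560


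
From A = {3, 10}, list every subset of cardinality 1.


|A| = 2, so A has C(2,1) = 2 subsets of size 1.
Enumerate by choosing 1 elements from A at a time:
{3}, {10}

1-element subsets (2 total): {3}, {10}


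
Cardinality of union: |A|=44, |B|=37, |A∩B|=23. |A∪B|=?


|A ∪ B| = |A| + |B| - |A ∩ B|
= 44 + 37 - 23
= 58

|A ∪ B| = 58


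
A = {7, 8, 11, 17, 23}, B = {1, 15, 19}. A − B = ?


A \ B = elements in A but not in B
A = {7, 8, 11, 17, 23}
B = {1, 15, 19}
Remove from A any elements in B
A \ B = {7, 8, 11, 17, 23}

A \ B = {7, 8, 11, 17, 23}


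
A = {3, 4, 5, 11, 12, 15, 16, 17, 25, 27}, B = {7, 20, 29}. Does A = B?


Two sets are equal iff they have exactly the same elements.
A = {3, 4, 5, 11, 12, 15, 16, 17, 25, 27}
B = {7, 20, 29}
Differences: {3, 4, 5, 7, 11, 12, 15, 16, 17, 20, 25, 27, 29}
A ≠ B

No, A ≠ B


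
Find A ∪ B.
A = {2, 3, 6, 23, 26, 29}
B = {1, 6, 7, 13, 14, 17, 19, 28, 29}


A ∪ B = all elements in A or B (or both)
A = {2, 3, 6, 23, 26, 29}
B = {1, 6, 7, 13, 14, 17, 19, 28, 29}
A ∪ B = {1, 2, 3, 6, 7, 13, 14, 17, 19, 23, 26, 28, 29}

A ∪ B = {1, 2, 3, 6, 7, 13, 14, 17, 19, 23, 26, 28, 29}
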